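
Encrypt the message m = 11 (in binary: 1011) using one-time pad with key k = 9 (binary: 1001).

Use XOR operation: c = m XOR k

Step 1: Write out the XOR operation bit by bit:
  Message: 1011
  Key:     1001
  XOR:     0010
Step 2: Convert to decimal: 0010 = 2.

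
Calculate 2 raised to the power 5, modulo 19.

Step 1: Compute 2^5 mod 19 step by step, reducing modulo 19 at each step.
  2^1 mod 19 = 2
  2^2 mod 19 = (2 * 2) mod 19 = 4
  2^3 mod 19 = (4 * 2) mod 19 = 8
  2^4 mod 19 = (8 * 2) mod 19 = 16
  2^5 mod 19 = (16 * 2) mod 19 = 13
Step 2: Result = 13.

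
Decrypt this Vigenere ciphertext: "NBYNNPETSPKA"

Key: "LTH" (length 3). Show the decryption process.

Step 1: Key 'LTH' has length 3. Extended key: LTHLTHLTHLTH
Step 2: Decrypt each position:
  N(13) - L(11) = 2 = C
  B(1) - T(19) = 8 = I
  Y(24) - H(7) = 17 = R
  N(13) - L(11) = 2 = C
  N(13) - T(19) = 20 = U
  P(15) - H(7) = 8 = I
  E(4) - L(11) = 19 = T
  T(19) - T(19) = 0 = A
  S(18) - H(7) = 11 = L
  P(15) - L(11) = 4 = E
  K(10) - T(19) = 17 = R
  A(0) - H(7) = 19 = T
Plaintext: CIRCUITALERT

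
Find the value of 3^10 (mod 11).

Step 1: Compute 3^10 mod 11 step by step, reducing modulo 11 at each step.
  3^1 mod 11 = 3
  3^2 mod 11 = (3 * 3) mod 11 = 9
  3^3 mod 11 = (9 * 3) mod 11 = 5
  3^4 mod 11 = (5 * 3) mod 11 = 4
  3^5 mod 11 = (4 * 3) mod 11 = 1
  3^6 mod 11 = (1 * 3) mod 11 = 3
  3^7 mod 11 = (3 * 3) mod 11 = 9
  3^8 mod 11 = (9 * 3) mod 11 = 5
  3^9 mod 11 = (5 * 3) mod 11 = 4
  3^10 mod 11 = (4 * 3) mod 11 = 1
Step 2: Result = 1.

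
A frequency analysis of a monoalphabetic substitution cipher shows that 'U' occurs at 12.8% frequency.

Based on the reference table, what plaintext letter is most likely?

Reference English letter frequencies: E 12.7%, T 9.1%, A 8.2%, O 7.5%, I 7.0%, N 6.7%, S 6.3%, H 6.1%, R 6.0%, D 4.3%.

Step 1: The observed frequency is 12.8%.
Step 2: Compare with English frequencies:
  E: 12.7% (difference: 0.1%) <-- closest
  T: 9.1% (difference: 3.7%)
  A: 8.2% (difference: 4.6%)
  O: 7.5% (difference: 5.3%)
  I: 7.0% (difference: 5.8%)
  N: 6.7% (difference: 6.1%)
  S: 6.3% (difference: 6.5%)
  H: 6.1% (difference: 6.7%)
  R: 6.0% (difference: 6.8%)
  D: 4.3% (difference: 8.5%)
Step 3: 'U' most likely represents 'E' (frequency 12.7%).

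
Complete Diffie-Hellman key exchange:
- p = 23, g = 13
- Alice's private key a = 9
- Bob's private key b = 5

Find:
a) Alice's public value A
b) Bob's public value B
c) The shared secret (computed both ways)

Step 1: A = g^a mod p = 13^9 mod 23 = 3.
Step 2: B = g^b mod p = 13^5 mod 23 = 4.
Step 3: Alice computes s = B^a mod p = 4^9 mod 23 = 13.
Step 4: Bob computes s = A^b mod p = 3^5 mod 23 = 13.
Both sides agree: shared secret = 13.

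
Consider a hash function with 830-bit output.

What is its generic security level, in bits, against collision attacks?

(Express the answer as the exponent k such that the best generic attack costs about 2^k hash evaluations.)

Step 1: The hash has a 830-bit output.
Step 2: Collision resistance means it should be infeasible to find any x != y with h(x) = h(y).
By the birthday bound, a generic collision search succeeds after about sqrt(2^830) = 2^(830/2) = 2^415 evaluations.
Step 3: Security level = 415 bits.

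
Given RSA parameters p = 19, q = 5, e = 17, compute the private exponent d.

Step 1: n = 19 * 5 = 95.
Step 2: phi(n) = 18 * 4 = 72.
Step 3: Find d such that 17 * d = 1 (mod 72).
Step 4: d = 17^(-1) mod 72 = 17.
Verification: 17 * 17 = 289 = 4 * 72 + 1.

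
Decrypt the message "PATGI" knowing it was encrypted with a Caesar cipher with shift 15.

Step 1: Reverse the shift by subtracting 15 from each letter position.
  P (position 15) -> position (15-15) mod 26 = 0 -> A
  A (position 0) -> position (0-15) mod 26 = 11 -> L
  T (position 19) -> position (19-15) mod 26 = 4 -> E
  G (position 6) -> position (6-15) mod 26 = 17 -> R
  I (position 8) -> position (8-15) mod 26 = 19 -> T
Decrypted message: ALERT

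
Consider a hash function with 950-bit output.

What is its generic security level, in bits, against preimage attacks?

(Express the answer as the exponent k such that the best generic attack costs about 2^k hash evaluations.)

Step 1: The hash has a 950-bit output.
Step 2: Preimage resistance means: given a digest h(x), it should be infeasible to find any input that hashes to it.
With a 950-bit output there are 2^950 possible digests, so a generic brute-force preimage search costs about 2^950 evaluations.
Step 3: Security level = 950 bits.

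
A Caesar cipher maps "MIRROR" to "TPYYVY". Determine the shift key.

Step 1: Compare first letters: M (position 12) -> T (position 19).
Step 2: Shift = (19 - 12) mod 26 = 7.
The shift value is 7.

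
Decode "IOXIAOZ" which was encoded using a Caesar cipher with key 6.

Step 1: Reverse the shift by subtracting 6 from each letter position.
  I (position 8) -> position (8-6) mod 26 = 2 -> C
  O (position 14) -> position (14-6) mod 26 = 8 -> I
  X (position 23) -> position (23-6) mod 26 = 17 -> R
  I (position 8) -> position (8-6) mod 26 = 2 -> C
  A (position 0) -> position (0-6) mod 26 = 20 -> U
  O (position 14) -> position (14-6) mod 26 = 8 -> I
  Z (position 25) -> position (25-6) mod 26 = 19 -> T
Decrypted message: CIRCUIT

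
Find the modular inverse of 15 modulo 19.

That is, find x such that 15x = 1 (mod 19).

Step 1: We need x such that 15 * x = 1 (mod 19).
Step 2: Using the extended Euclidean algorithm or trial:
  15 * 14 = 210 = 11 * 19 + 1.
Step 3: Since 210 mod 19 = 1, the inverse is x = 14.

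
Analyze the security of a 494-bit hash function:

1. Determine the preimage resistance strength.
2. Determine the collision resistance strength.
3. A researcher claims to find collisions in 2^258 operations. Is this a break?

Step 1: Preimage resistance requires brute-force of 2^494 operations.
Step 2: Collision resistance (birthday bound) = 2^(494/2) = 2^247.
Step 3: The claimed attack costs 2^258 operations.
Step 4: Since 2^258 >= 2^247, the claimed attack is no faster than the generic birthday attack, so this does not break collision resistance.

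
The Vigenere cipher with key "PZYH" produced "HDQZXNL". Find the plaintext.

Step 1: Extend key: PZYHPZY
Step 2: Decrypt each letter (c - k) mod 26:
  H(7) - P(15) = (7-15) mod 26 = 18 = S
  D(3) - Z(25) = (3-25) mod 26 = 4 = E
  Q(16) - Y(24) = (16-24) mod 26 = 18 = S
  Z(25) - H(7) = (25-7) mod 26 = 18 = S
  X(23) - P(15) = (23-15) mod 26 = 8 = I
  N(13) - Z(25) = (13-25) mod 26 = 14 = O
  L(11) - Y(24) = (11-24) mod 26 = 13 = N
Plaintext: SESSION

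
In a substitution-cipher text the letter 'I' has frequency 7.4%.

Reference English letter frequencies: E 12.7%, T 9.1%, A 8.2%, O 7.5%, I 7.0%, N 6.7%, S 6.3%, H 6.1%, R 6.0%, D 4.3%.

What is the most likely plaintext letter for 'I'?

Step 1: The observed frequency is 7.4%.
Step 2: Compare with English frequencies:
  E: 12.7% (difference: 5.3%)
  T: 9.1% (difference: 1.7%)
  A: 8.2% (difference: 0.8%)
  O: 7.5% (difference: 0.1%) <-- closest
  I: 7.0% (difference: 0.4%)
  N: 6.7% (difference: 0.7%)
  S: 6.3% (difference: 1.1%)
  H: 6.1% (difference: 1.3%)
  R: 6.0% (difference: 1.4%)
  D: 4.3% (difference: 3.1%)
Step 3: 'I' most likely represents 'O' (frequency 7.5%).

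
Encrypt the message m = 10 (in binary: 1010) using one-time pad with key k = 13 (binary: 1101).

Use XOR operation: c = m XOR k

Step 1: Write out the XOR operation bit by bit:
  Message: 1010
  Key:     1101
  XOR:     0111
Step 2: Convert to decimal: 0111 = 7.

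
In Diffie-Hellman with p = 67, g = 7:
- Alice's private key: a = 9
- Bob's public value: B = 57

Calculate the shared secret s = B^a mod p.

Step 1: s = B^a mod p = 57^9 mod 67.
  57^1 mod 67 = 57
  57^2 mod 67 = (57 * 57) mod 67 = 33
  57^3 mod 67 = (33 * 57) mod 67 = 5
  57^4 mod 67 = (5 * 57) mod 67 = 17
  57^5 mod 67 = (17 * 57) mod 67 = 31
  57^6 mod 67 = (31 * 57) mod 67 = 25
  57^7 mod 67 = (25 * 57) mod 67 = 18
  57^8 mod 67 = (18 * 57) mod 67 = 21
  57^9 mod 67 = (21 * 57) mod 67 = 58
Result: shared secret = 58.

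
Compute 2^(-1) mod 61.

Step 1: We need x such that 2 * x = 1 (mod 61).
Step 2: Using the extended Euclidean algorithm or trial:
  2 * 31 = 62 = 1 * 61 + 1.
Step 3: Since 62 mod 61 = 1, the inverse is x = 31.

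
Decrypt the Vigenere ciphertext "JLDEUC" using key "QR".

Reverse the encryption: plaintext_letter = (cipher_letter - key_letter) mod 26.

Step 1: Extend key: QRQRQR
Step 2: Decrypt each letter (c - k) mod 26:
  J(9) - Q(16) = (9-16) mod 26 = 19 = T
  L(11) - R(17) = (11-17) mod 26 = 20 = U
  D(3) - Q(16) = (3-16) mod 26 = 13 = N
  E(4) - R(17) = (4-17) mod 26 = 13 = N
  U(20) - Q(16) = (20-16) mod 26 = 4 = E
  C(2) - R(17) = (2-17) mod 26 = 11 = L
Plaintext: TUNNEL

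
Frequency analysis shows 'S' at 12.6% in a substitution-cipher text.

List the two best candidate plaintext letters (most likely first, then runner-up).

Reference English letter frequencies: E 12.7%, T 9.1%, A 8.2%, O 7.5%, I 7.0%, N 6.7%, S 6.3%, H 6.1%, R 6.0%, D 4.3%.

Step 1: Observed frequency of 'S' is 12.6%.
Step 2: Compute distances to each reference frequency and sort:
  E (12.7%): difference = 0.1% <-- BEST
  T (9.1%): difference = 3.5% <-- RUNNER-UP
  A (8.2%): difference = 4.4%
  O (7.5%): difference = 5.1%
  I (7.0%): difference = 5.6%
Step 3: Most likely is 'E' (12.7%, diff 0.1%); second most likely is 'T' (9.1%, diff 3.5%).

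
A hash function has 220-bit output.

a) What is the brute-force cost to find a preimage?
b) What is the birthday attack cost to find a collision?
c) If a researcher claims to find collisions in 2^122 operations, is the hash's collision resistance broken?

Step 1: Preimage resistance requires brute-force of 2^220 operations.
Step 2: Collision resistance (birthday bound) = 2^(220/2) = 2^110.
Step 3: The claimed attack costs 2^122 operations.
Step 4: Since 2^122 >= 2^110, the claimed attack is no faster than the generic birthday attack, so this does not break collision resistance.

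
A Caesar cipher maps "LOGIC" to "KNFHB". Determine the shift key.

Step 1: Compare first letters: L (position 11) -> K (position 10).
Step 2: Shift = (10 - 11) mod 26 = 25.
The shift value is 25.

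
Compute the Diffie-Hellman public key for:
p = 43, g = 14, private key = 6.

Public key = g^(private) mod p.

Step 1: A = g^a mod p = 14^6 mod 43.
  14^1 mod 43 = 14
  14^2 mod 43 = (14 * 14) mod 43 = 24
  14^3 mod 43 = (24 * 14) mod 43 = 35
  14^4 mod 43 = (35 * 14) mod 43 = 17
  14^5 mod 43 = (17 * 14) mod 43 = 23
  14^6 mod 43 = (23 * 14) mod 43 = 21
Result: A = 21.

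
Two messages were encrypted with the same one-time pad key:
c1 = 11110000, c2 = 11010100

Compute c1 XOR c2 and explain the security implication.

Step 1: c1 XOR c2 = (m1 XOR k) XOR (m2 XOR k).
Step 2: By XOR associativity/commutativity: = m1 XOR m2 XOR k XOR k = m1 XOR m2.
Step 3: 11110000 XOR 11010100 = 00100100 = 36.
Step 4: The key cancels out! An attacker learns m1 XOR m2 = 36, revealing the relationship between plaintexts.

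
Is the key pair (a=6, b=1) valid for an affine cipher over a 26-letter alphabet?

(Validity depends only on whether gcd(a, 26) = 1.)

Step 1: Compute gcd(6, 26).
Step 2: gcd(6, 26) = 2.
Since gcd = 2 != 1, 6 shares a common factor with 26, so it cannot be used.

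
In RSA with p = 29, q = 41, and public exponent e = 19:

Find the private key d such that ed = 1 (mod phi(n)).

Step 1: n = 29 * 41 = 1189.
Step 2: phi(n) = 28 * 40 = 1120.
Step 3: Find d such that 19 * d = 1 (mod 1120).
Step 4: d = 19^(-1) mod 1120 = 59.
Verification: 19 * 59 = 1121 = 1 * 1120 + 1.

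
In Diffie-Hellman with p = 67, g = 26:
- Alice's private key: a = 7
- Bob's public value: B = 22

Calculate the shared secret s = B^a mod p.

Step 1: s = B^a mod p = 22^7 mod 67.
  22^1 mod 67 = 22
  22^2 mod 67 = (22 * 22) mod 67 = 15
  22^3 mod 67 = (15 * 22) mod 67 = 62
  22^4 mod 67 = (62 * 22) mod 67 = 24
  22^5 mod 67 = (24 * 22) mod 67 = 59
  22^6 mod 67 = (59 * 22) mod 67 = 25
  22^7 mod 67 = (25 * 22) mod 67 = 14
Result: shared secret = 14.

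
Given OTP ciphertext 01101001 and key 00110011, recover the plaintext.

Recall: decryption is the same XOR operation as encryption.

Step 1: XOR ciphertext with key:
  Ciphertext: 01101001
  Key:        00110011
  XOR:        01011010
Step 2: Plaintext = 01011010 = 90 in decimal.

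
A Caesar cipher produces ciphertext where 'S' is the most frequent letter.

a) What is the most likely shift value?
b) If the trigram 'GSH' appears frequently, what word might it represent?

Step 1: In English, 'E' is the most frequent letter (12.7%).
Step 2: The most frequent ciphertext letter is 'S' (position 18).
Step 3: Shift = (18 - 4) mod 26 = 14.
Step 4: Decrypt 'GSH' by shifting back 14:
  G -> S
  S -> E
  H -> T
Step 5: 'GSH' decrypts to 'SET'.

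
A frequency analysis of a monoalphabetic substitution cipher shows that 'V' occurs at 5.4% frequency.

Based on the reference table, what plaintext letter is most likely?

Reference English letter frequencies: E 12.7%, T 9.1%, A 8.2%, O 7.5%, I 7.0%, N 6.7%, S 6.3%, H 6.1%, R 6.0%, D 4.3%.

Step 1: The observed frequency is 5.4%.
Step 2: Compare with English frequencies:
  E: 12.7% (difference: 7.3%)
  T: 9.1% (difference: 3.7%)
  A: 8.2% (difference: 2.8%)
  O: 7.5% (difference: 2.1%)
  I: 7.0% (difference: 1.6%)
  N: 6.7% (difference: 1.3%)
  S: 6.3% (difference: 0.9%)
  H: 6.1% (difference: 0.7%)
  R: 6.0% (difference: 0.6%) <-- closest
  D: 4.3% (difference: 1.1%)
Step 3: 'V' most likely represents 'R' (frequency 6.0%).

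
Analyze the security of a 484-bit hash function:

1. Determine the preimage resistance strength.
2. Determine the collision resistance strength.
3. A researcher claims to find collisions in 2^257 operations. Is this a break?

Step 1: Preimage resistance requires brute-force of 2^484 operations.
Step 2: Collision resistance (birthday bound) = 2^(484/2) = 2^242.
Step 3: The claimed attack costs 2^257 operations.
Step 4: Since 2^257 >= 2^242, the claimed attack is no faster than the generic birthday attack, so this does not break collision resistance.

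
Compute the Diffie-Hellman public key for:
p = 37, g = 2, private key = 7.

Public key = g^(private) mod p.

Step 1: A = g^a mod p = 2^7 mod 37.
  2^1 mod 37 = 2
  2^2 mod 37 = (2 * 2) mod 37 = 4
  2^3 mod 37 = (4 * 2) mod 37 = 8
  2^4 mod 37 = (8 * 2) mod 37 = 16
  2^5 mod 37 = (16 * 2) mod 37 = 32
  2^6 mod 37 = (32 * 2) mod 37 = 27
  2^7 mod 37 = (27 * 2) mod 37 = 17
Result: A = 17.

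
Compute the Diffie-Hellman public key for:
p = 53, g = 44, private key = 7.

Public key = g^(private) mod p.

Step 1: A = g^a mod p = 44^7 mod 53.
  44^1 mod 53 = 44
  44^2 mod 53 = (44 * 44) mod 53 = 28
  44^3 mod 53 = (28 * 44) mod 53 = 13
  44^4 mod 53 = (13 * 44) mod 53 = 42
  44^5 mod 53 = (42 * 44) mod 53 = 46
  44^6 mod 53 = (46 * 44) mod 53 = 10
  44^7 mod 53 = (10 * 44) mod 53 = 16
Result: A = 16.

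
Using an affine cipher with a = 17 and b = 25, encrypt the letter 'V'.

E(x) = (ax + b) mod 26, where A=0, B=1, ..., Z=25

Step 1: Convert 'V' to number: x = 21.
Step 2: E(21) = (17 * 21 + 25) mod 26 = 382 mod 26 = 18.
Step 3: Convert 18 back to letter: S.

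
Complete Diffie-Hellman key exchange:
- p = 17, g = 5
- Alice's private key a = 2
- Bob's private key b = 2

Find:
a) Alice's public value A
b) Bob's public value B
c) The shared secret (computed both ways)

Step 1: A = g^a mod p = 5^2 mod 17 = 8.
Step 2: B = g^b mod p = 5^2 mod 17 = 8.
Step 3: Alice computes s = B^a mod p = 8^2 mod 17 = 13.
Step 4: Bob computes s = A^b mod p = 8^2 mod 17 = 13.
Both sides agree: shared secret = 13.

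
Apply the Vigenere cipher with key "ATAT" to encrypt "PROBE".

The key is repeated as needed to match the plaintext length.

Step 1: Repeat key to match plaintext length:
  Plaintext: PROBE
  Key:       ATATA
Step 2: Encrypt each letter:
  P(15) + A(0) = (15+0) mod 26 = 15 = P
  R(17) + T(19) = (17+19) mod 26 = 10 = K
  O(14) + A(0) = (14+0) mod 26 = 14 = O
  B(1) + T(19) = (1+19) mod 26 = 20 = U
  E(4) + A(0) = (4+0) mod 26 = 4 = E
Ciphertext: PKOUE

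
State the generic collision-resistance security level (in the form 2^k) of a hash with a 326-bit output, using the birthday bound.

Step 1: The birthday paradox gives collision probability ~50% after sqrt(2^n) = 2^(n/2) hashes.
Step 2: For 326-bit output: 2^(326/2) = 2^163.
Step 3: Approximately 2^163 hash computations needed.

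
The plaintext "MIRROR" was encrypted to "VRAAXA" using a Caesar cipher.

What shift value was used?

Step 1: Compare first letters: M (position 12) -> V (position 21).
Step 2: Shift = (21 - 12) mod 26 = 9.
The shift value is 9.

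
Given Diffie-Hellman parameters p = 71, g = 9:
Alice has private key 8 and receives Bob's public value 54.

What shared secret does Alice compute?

Step 1: s = B^a mod p = 54^8 mod 71.
  54^1 mod 71 = 54
  54^2 mod 71 = (54 * 54) mod 71 = 5
  54^3 mod 71 = (5 * 54) mod 71 = 57
  54^4 mod 71 = (57 * 54) mod 71 = 25
  54^5 mod 71 = (25 * 54) mod 71 = 1
  54^6 mod 71 = (1 * 54) mod 71 = 54
  54^7 mod 71 = (54 * 54) mod 71 = 5
  54^8 mod 71 = (5 * 54) mod 71 = 57
Result: shared secret = 57.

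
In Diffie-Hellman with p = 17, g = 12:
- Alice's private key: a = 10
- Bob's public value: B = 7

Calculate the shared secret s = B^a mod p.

Step 1: s = B^a mod p = 7^10 mod 17.
  7^1 mod 17 = 7
  7^2 mod 17 = (7 * 7) mod 17 = 15
  7^3 mod 17 = (15 * 7) mod 17 = 3
  7^4 mod 17 = (3 * 7) mod 17 = 4
  7^5 mod 17 = (4 * 7) mod 17 = 11
  7^6 mod 17 = (11 * 7) mod 17 = 9
  7^7 mod 17 = (9 * 7) mod 17 = 12
  7^8 mod 17 = (12 * 7) mod 17 = 16
  7^9 mod 17 = (16 * 7) mod 17 = 10
  7^10 mod 17 = (10 * 7) mod 17 = 2
Result: shared secret = 2.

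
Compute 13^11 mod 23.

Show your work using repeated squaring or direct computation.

Step 1: Compute 13^11 mod 23 step by step, reducing modulo 23 at each step.
  13^1 mod 23 = 13
  13^2 mod 23 = (13 * 13) mod 23 = 8
  13^3 mod 23 = (8 * 13) mod 23 = 12
  13^4 mod 23 = (12 * 13) mod 23 = 18
  13^5 mod 23 = (18 * 13) mod 23 = 4
  13^6 mod 23 = (4 * 13) mod 23 = 6
  13^7 mod 23 = (6 * 13) mod 23 = 9
  13^8 mod 23 = (9 * 13) mod 23 = 2
  13^9 mod 23 = (2 * 13) mod 23 = 3
  13^10 mod 23 = (3 * 13) mod 23 = 16
  13^11 mod 23 = (16 * 13) mod 23 = 1
Step 2: Result = 1.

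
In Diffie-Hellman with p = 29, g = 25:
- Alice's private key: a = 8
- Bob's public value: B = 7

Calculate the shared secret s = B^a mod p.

Step 1: s = B^a mod p = 7^8 mod 29.
  7^1 mod 29 = 7
  7^2 mod 29 = (7 * 7) mod 29 = 20
  7^3 mod 29 = (20 * 7) mod 29 = 24
  7^4 mod 29 = (24 * 7) mod 29 = 23
  7^5 mod 29 = (23 * 7) mod 29 = 16
  7^6 mod 29 = (16 * 7) mod 29 = 25
  7^7 mod 29 = (25 * 7) mod 29 = 1
  7^8 mod 29 = (1 * 7) mod 29 = 7
Result: shared secret = 7.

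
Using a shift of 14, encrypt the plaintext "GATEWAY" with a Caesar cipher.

Step 1: For each letter, shift forward by 14 positions (mod 26).
  G (position 6) -> position (6+14) mod 26 = 20 -> U
  A (position 0) -> position (0+14) mod 26 = 14 -> O
  T (position 19) -> position (19+14) mod 26 = 7 -> H
  E (position 4) -> position (4+14) mod 26 = 18 -> S
  W (position 22) -> position (22+14) mod 26 = 10 -> K
  A (position 0) -> position (0+14) mod 26 = 14 -> O
  Y (position 24) -> position (24+14) mod 26 = 12 -> M
Result: UOHSKOM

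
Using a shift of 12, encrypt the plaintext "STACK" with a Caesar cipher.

Step 1: For each letter, shift forward by 12 positions (mod 26).
  S (position 18) -> position (18+12) mod 26 = 4 -> E
  T (position 19) -> position (19+12) mod 26 = 5 -> F
  A (position 0) -> position (0+12) mod 26 = 12 -> M
  C (position 2) -> position (2+12) mod 26 = 14 -> O
  K (position 10) -> position (10+12) mod 26 = 22 -> W
Result: EFMOW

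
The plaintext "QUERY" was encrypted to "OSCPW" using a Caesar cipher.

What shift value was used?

Step 1: Compare first letters: Q (position 16) -> O (position 14).
Step 2: Shift = (14 - 16) mod 26 = 24.
The shift value is 24.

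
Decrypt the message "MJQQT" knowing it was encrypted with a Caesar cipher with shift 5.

Step 1: Reverse the shift by subtracting 5 from each letter position.
  M (position 12) -> position (12-5) mod 26 = 7 -> H
  J (position 9) -> position (9-5) mod 26 = 4 -> E
  Q (position 16) -> position (16-5) mod 26 = 11 -> L
  Q (position 16) -> position (16-5) mod 26 = 11 -> L
  T (position 19) -> position (19-5) mod 26 = 14 -> O
Decrypted message: HELLO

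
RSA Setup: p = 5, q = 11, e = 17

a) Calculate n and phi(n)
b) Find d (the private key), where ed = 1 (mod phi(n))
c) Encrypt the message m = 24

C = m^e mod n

Step 1: n = 5 * 11 = 55.
Step 2: phi(n) = (5-1)(11-1) = 4 * 10 = 40.
Step 3: Find d = 17^(-1) mod 40 = 33.
  Verify: 17 * 33 = 561 = 1 (mod 40).
Step 4: C = 24^17 mod 55 = 29.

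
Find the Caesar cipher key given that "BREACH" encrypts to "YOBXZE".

Step 1: Compare first letters: B (position 1) -> Y (position 24).
Step 2: Shift = (24 - 1) mod 26 = 23.
The shift value is 23.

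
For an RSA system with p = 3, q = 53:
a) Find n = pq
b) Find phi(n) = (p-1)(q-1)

Step 1: n = p * q = 3 * 53 = 159.
Step 2: phi(n) = (p-1)(q-1) = 2 * 52 = 104.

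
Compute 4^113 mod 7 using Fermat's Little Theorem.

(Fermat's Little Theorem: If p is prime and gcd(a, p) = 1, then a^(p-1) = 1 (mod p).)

Step 1: Since 7 is prime, by Fermat's Little Theorem: 4^6 = 1 (mod 7).
Step 2: Reduce exponent: 113 mod 6 = 5.
Step 3: So 4^113 = 4^5 (mod 7).
Step 4: 4^5 mod 7 = 2.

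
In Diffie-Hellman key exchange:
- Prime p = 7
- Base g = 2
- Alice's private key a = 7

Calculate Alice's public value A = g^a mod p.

Step 1: A = g^a mod p = 2^7 mod 7.
  2^1 mod 7 = 2
  2^2 mod 7 = (2 * 2) mod 7 = 4
  2^3 mod 7 = (4 * 2) mod 7 = 1
  2^4 mod 7 = (1 * 2) mod 7 = 2
  2^5 mod 7 = (2 * 2) mod 7 = 4
  2^6 mod 7 = (4 * 2) mod 7 = 1
  2^7 mod 7 = (1 * 2) mod 7 = 2
Result: A = 2.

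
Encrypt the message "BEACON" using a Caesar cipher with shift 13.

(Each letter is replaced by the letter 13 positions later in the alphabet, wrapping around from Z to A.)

Step 1: For each letter, shift forward by 13 positions (mod 26).
  B (position 1) -> position (1+13) mod 26 = 14 -> O
  E (position 4) -> position (4+13) mod 26 = 17 -> R
  A (position 0) -> position (0+13) mod 26 = 13 -> N
  C (position 2) -> position (2+13) mod 26 = 15 -> P
  O (position 14) -> position (14+13) mod 26 = 1 -> B
  N (position 13) -> position (13+13) mod 26 = 0 -> A
Result: ORNPBA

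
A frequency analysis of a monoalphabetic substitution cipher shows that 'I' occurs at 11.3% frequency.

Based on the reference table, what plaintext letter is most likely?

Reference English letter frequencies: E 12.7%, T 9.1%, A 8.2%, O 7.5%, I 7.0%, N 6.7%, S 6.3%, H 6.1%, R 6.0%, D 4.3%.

Step 1: The observed frequency is 11.3%.
Step 2: Compare with English frequencies:
  E: 12.7% (difference: 1.4%) <-- closest
  T: 9.1% (difference: 2.2%)
  A: 8.2% (difference: 3.1%)
  O: 7.5% (difference: 3.8%)
  I: 7.0% (difference: 4.3%)
  N: 6.7% (difference: 4.6%)
  S: 6.3% (difference: 5.0%)
  H: 6.1% (difference: 5.2%)
  R: 6.0% (difference: 5.3%)
  D: 4.3% (difference: 7.0%)
Step 3: 'I' most likely represents 'E' (frequency 12.7%).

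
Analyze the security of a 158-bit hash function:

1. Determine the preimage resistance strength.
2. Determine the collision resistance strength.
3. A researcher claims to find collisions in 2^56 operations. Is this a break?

Step 1: Preimage resistance requires brute-force of 2^158 operations.
Step 2: Collision resistance (birthday bound) = 2^(158/2) = 2^79.
Step 3: The claimed attack costs 2^56 operations.
Step 4: Since 2^56 < 2^79, the claimed attack beats the generic birthday bound, so collision resistance is broken.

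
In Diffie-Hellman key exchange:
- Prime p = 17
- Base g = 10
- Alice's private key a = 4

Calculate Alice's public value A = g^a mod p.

Step 1: A = g^a mod p = 10^4 mod 17.
  10^1 mod 17 = 10
  10^2 mod 17 = (10 * 10) mod 17 = 15
  10^3 mod 17 = (15 * 10) mod 17 = 14
  10^4 mod 17 = (14 * 10) mod 17 = 4
Result: A = 4.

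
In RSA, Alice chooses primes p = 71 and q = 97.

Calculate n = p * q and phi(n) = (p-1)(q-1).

Step 1: n = p * q = 71 * 97 = 6887.
Step 2: phi(n) = (p-1)(q-1) = 70 * 96 = 6720.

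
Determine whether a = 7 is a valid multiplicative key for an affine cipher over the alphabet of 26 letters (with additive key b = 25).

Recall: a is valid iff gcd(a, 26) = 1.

Step 1: Compute gcd(7, 26).
Step 2: gcd(7, 26) = 1.
Since gcd = 1, 7 is coprime with 26, so it is a valid key.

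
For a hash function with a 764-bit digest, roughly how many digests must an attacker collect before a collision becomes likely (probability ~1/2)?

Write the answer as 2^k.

Step 1: The birthday paradox gives collision probability ~50% after sqrt(2^n) = 2^(n/2) hashes.
Step 2: For 764-bit output: 2^(764/2) = 2^382.
Step 3: Approximately 2^382 hash computations needed.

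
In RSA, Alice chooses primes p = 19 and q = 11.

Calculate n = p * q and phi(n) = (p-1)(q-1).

Step 1: n = p * q = 19 * 11 = 209.
Step 2: phi(n) = (p-1)(q-1) = 18 * 10 = 180.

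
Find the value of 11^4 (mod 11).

Step 1: Compute 11^4 mod 11 step by step, reducing modulo 11 at each step.
  11^1 mod 11 = 0
  11^2 mod 11 = (0 * 11) mod 11 = 0
  11^3 mod 11 = (0 * 11) mod 11 = 0
  11^4 mod 11 = (0 * 11) mod 11 = 0
Step 2: Result = 0.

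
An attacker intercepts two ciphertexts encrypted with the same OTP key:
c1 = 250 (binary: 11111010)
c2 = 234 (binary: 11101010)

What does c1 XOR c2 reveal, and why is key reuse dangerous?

Step 1: c1 XOR c2 = (m1 XOR k) XOR (m2 XOR k).
Step 2: By XOR associativity/commutativity: = m1 XOR m2 XOR k XOR k = m1 XOR m2.
Step 3: 11111010 XOR 11101010 = 00010000 = 16.
Step 4: The key cancels out! An attacker learns m1 XOR m2 = 16, revealing the relationship between plaintexts.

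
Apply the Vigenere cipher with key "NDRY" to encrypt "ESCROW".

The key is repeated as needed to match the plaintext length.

Step 1: Repeat key to match plaintext length:
  Plaintext: ESCROW
  Key:       NDRYND
Step 2: Encrypt each letter:
  E(4) + N(13) = (4+13) mod 26 = 17 = R
  S(18) + D(3) = (18+3) mod 26 = 21 = V
  C(2) + R(17) = (2+17) mod 26 = 19 = T
  R(17) + Y(24) = (17+24) mod 26 = 15 = P
  O(14) + N(13) = (14+13) mod 26 = 1 = B
  W(22) + D(3) = (22+3) mod 26 = 25 = Z
Ciphertext: RVTPBZ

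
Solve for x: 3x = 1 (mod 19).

Step 1: We need x such that 3 * x = 1 (mod 19).
Step 2: Using the extended Euclidean algorithm or trial:
  3 * 13 = 39 = 2 * 19 + 1.
Step 3: Since 39 mod 19 = 1, the inverse is x = 13.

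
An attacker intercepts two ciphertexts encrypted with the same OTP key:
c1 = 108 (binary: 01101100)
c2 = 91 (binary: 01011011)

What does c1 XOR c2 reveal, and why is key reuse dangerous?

Step 1: c1 XOR c2 = (m1 XOR k) XOR (m2 XOR k).
Step 2: By XOR associativity/commutativity: = m1 XOR m2 XOR k XOR k = m1 XOR m2.
Step 3: 01101100 XOR 01011011 = 00110111 = 55.
Step 4: The key cancels out! An attacker learns m1 XOR m2 = 55, revealing the relationship between plaintexts.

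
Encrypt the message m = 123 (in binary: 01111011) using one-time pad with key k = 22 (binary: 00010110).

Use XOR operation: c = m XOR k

Step 1: Write out the XOR operation bit by bit:
  Message: 01111011
  Key:     00010110
  XOR:     01101101
Step 2: Convert to decimal: 01101101 = 109.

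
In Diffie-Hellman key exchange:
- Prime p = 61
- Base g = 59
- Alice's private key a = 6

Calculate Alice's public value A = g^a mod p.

Step 1: A = g^a mod p = 59^6 mod 61.
  59^1 mod 61 = 59
  59^2 mod 61 = (59 * 59) mod 61 = 4
  59^3 mod 61 = (4 * 59) mod 61 = 53
  59^4 mod 61 = (53 * 59) mod 61 = 16
  59^5 mod 61 = (16 * 59) mod 61 = 29
  59^6 mod 61 = (29 * 59) mod 61 = 3
Result: A = 3.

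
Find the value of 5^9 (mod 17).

Step 1: Compute 5^9 mod 17 step by step, reducing modulo 17 at each step.
  5^1 mod 17 = 5
  5^2 mod 17 = (5 * 5) mod 17 = 8
  5^3 mod 17 = (8 * 5) mod 17 = 6
  5^4 mod 17 = (6 * 5) mod 17 = 13
  5^5 mod 17 = (13 * 5) mod 17 = 14
  5^6 mod 17 = (14 * 5) mod 17 = 2
  5^7 mod 17 = (2 * 5) mod 17 = 10
  5^8 mod 17 = (10 * 5) mod 17 = 16
  5^9 mod 17 = (16 * 5) mod 17 = 12
Step 2: Result = 12.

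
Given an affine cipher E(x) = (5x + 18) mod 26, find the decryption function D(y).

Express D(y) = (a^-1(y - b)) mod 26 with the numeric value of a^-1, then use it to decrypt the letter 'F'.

Step 1: Find a^-1, the modular inverse of 5 mod 26.
Step 2: We need 5 * a^-1 = 1 (mod 26).
Step 3: 5 * 21 = 105 = 4 * 26 + 1, so a^-1 = 21.
Step 4: D(y) = 21(y - 18) mod 26.
Step 5: Apply to 'F' (y = 5): D(5) = 21 * (5 - 18) mod 26 = 21 * -13 mod 26 = 13 -> 'N'.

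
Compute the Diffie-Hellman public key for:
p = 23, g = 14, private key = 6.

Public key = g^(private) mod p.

Step 1: A = g^a mod p = 14^6 mod 23.
  14^1 mod 23 = 14
  14^2 mod 23 = (14 * 14) mod 23 = 12
  14^3 mod 23 = (12 * 14) mod 23 = 7
  14^4 mod 23 = (7 * 14) mod 23 = 6
  14^5 mod 23 = (6 * 14) mod 23 = 15
  14^6 mod 23 = (15 * 14) mod 23 = 3
Result: A = 3.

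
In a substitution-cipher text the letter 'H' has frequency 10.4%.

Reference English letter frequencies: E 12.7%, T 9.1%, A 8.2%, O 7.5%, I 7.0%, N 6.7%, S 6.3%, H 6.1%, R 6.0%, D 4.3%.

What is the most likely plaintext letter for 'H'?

Step 1: The observed frequency is 10.4%.
Step 2: Compare with English frequencies:
  E: 12.7% (difference: 2.3%)
  T: 9.1% (difference: 1.3%) <-- closest
  A: 8.2% (difference: 2.2%)
  O: 7.5% (difference: 2.9%)
  I: 7.0% (difference: 3.4%)
  N: 6.7% (difference: 3.7%)
  S: 6.3% (difference: 4.1%)
  H: 6.1% (difference: 4.3%)
  R: 6.0% (difference: 4.4%)
  D: 4.3% (difference: 6.1%)
Step 3: 'H' most likely represents 'T' (frequency 9.1%).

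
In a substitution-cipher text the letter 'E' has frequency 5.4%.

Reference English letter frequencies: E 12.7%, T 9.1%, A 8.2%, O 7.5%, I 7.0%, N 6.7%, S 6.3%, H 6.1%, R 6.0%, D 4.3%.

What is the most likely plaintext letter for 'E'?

Step 1: The observed frequency is 5.4%.
Step 2: Compare with English frequencies:
  E: 12.7% (difference: 7.3%)
  T: 9.1% (difference: 3.7%)
  A: 8.2% (difference: 2.8%)
  O: 7.5% (difference: 2.1%)
  I: 7.0% (difference: 1.6%)
  N: 6.7% (difference: 1.3%)
  S: 6.3% (difference: 0.9%)
  H: 6.1% (difference: 0.7%)
  R: 6.0% (difference: 0.6%) <-- closest
  D: 4.3% (difference: 1.1%)
Step 3: 'E' most likely represents 'R' (frequency 6.0%).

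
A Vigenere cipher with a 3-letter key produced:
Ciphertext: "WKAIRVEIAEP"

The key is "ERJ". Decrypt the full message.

Step 1: Key 'ERJ' has length 3. Extended key: ERJERJERJER
Step 2: Decrypt each position:
  W(22) - E(4) = 18 = S
  K(10) - R(17) = 19 = T
  A(0) - J(9) = 17 = R
  I(8) - E(4) = 4 = E
  R(17) - R(17) = 0 = A
  V(21) - J(9) = 12 = M
  E(4) - E(4) = 0 = A
  I(8) - R(17) = 17 = R
  A(0) - J(9) = 17 = R
  E(4) - E(4) = 0 = A
  P(15) - R(17) = 24 = Y
Plaintext: STREAMARRAY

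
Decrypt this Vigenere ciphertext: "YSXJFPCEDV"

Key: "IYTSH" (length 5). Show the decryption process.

Step 1: Key 'IYTSH' has length 5. Extended key: IYTSHIYTSH
Step 2: Decrypt each position:
  Y(24) - I(8) = 16 = Q
  S(18) - Y(24) = 20 = U
  X(23) - T(19) = 4 = E
  J(9) - S(18) = 17 = R
  F(5) - H(7) = 24 = Y
  P(15) - I(8) = 7 = H
  C(2) - Y(24) = 4 = E
  E(4) - T(19) = 11 = L
  D(3) - S(18) = 11 = L
  V(21) - H(7) = 14 = O
Plaintext: QUERYHELLO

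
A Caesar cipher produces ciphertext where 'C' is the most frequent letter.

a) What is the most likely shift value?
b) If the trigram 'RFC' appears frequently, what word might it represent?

Step 1: In English, 'E' is the most frequent letter (12.7%).
Step 2: The most frequent ciphertext letter is 'C' (position 2).
Step 3: Shift = (2 - 4) mod 26 = 24.
Step 4: Decrypt 'RFC' by shifting back 24:
  R -> T
  F -> H
  C -> E
Step 5: 'RFC' decrypts to 'THE'.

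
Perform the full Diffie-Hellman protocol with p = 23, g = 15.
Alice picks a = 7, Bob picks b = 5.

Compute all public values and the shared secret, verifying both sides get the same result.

Step 1: A = g^a mod p = 15^7 mod 23 = 11.
Step 2: B = g^b mod p = 15^5 mod 23 = 7.
Step 3: Alice computes s = B^a mod p = 7^7 mod 23 = 5.
Step 4: Bob computes s = A^b mod p = 11^5 mod 23 = 5.
Both sides agree: shared secret = 5.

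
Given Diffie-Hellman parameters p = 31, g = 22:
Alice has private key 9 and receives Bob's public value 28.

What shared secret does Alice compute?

Step 1: s = B^a mod p = 28^9 mod 31.
  28^1 mod 31 = 28
  28^2 mod 31 = (28 * 28) mod 31 = 9
  28^3 mod 31 = (9 * 28) mod 31 = 4
  28^4 mod 31 = (4 * 28) mod 31 = 19
  28^5 mod 31 = (19 * 28) mod 31 = 5
  28^6 mod 31 = (5 * 28) mod 31 = 16
  28^7 mod 31 = (16 * 28) mod 31 = 14
  28^8 mod 31 = (14 * 28) mod 31 = 20
  28^9 mod 31 = (20 * 28) mod 31 = 2
Result: shared secret = 2.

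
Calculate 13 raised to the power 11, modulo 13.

Step 1: Compute 13^11 mod 13 step by step, reducing modulo 13 at each step.
  13^1 mod 13 = 0
  13^2 mod 13 = (0 * 13) mod 13 = 0
  13^3 mod 13 = (0 * 13) mod 13 = 0
  13^4 mod 13 = (0 * 13) mod 13 = 0
  13^5 mod 13 = (0 * 13) mod 13 = 0
  13^6 mod 13 = (0 * 13) mod 13 = 0
  13^7 mod 13 = (0 * 13) mod 13 = 0
  13^8 mod 13 = (0 * 13) mod 13 = 0
  13^9 mod 13 = (0 * 13) mod 13 = 0
  13^10 mod 13 = (0 * 13) mod 13 = 0
  13^11 mod 13 = (0 * 13) mod 13 = 0
Step 2: Result = 0.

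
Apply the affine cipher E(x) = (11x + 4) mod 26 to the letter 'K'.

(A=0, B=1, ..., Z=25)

Step 1: Convert 'K' to number: x = 10.
Step 2: E(10) = (11 * 10 + 4) mod 26 = 114 mod 26 = 10.
Step 3: Convert 10 back to letter: K.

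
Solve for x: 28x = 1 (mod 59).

Step 1: We need x such that 28 * x = 1 (mod 59).
Step 2: Using the extended Euclidean algorithm or trial:
  28 * 19 = 532 = 9 * 59 + 1.
Step 3: Since 532 mod 59 = 1, the inverse is x = 19.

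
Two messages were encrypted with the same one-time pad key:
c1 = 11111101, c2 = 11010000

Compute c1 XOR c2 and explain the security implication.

Step 1: c1 XOR c2 = (m1 XOR k) XOR (m2 XOR k).
Step 2: By XOR associativity/commutativity: = m1 XOR m2 XOR k XOR k = m1 XOR m2.
Step 3: 11111101 XOR 11010000 = 00101101 = 45.
Step 4: The key cancels out! An attacker learns m1 XOR m2 = 45, revealing the relationship between plaintexts.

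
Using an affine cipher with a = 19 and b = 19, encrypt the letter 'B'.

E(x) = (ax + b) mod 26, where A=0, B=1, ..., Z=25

Step 1: Convert 'B' to number: x = 1.
Step 2: E(1) = (19 * 1 + 19) mod 26 = 38 mod 26 = 12.
Step 3: Convert 12 back to letter: M.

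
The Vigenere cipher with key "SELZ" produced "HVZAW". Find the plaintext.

Step 1: Extend key: SELZS
Step 2: Decrypt each letter (c - k) mod 26:
  H(7) - S(18) = (7-18) mod 26 = 15 = P
  V(21) - E(4) = (21-4) mod 26 = 17 = R
  Z(25) - L(11) = (25-11) mod 26 = 14 = O
  A(0) - Z(25) = (0-25) mod 26 = 1 = B
  W(22) - S(18) = (22-18) mod 26 = 4 = E
Plaintext: PROBE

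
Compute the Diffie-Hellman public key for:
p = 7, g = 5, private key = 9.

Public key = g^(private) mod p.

Step 1: A = g^a mod p = 5^9 mod 7.
  5^1 mod 7 = 5
  5^2 mod 7 = (5 * 5) mod 7 = 4
  5^3 mod 7 = (4 * 5) mod 7 = 6
  5^4 mod 7 = (6 * 5) mod 7 = 2
  5^5 mod 7 = (2 * 5) mod 7 = 3
  5^6 mod 7 = (3 * 5) mod 7 = 1
  5^7 mod 7 = (1 * 5) mod 7 = 5
  5^8 mod 7 = (5 * 5) mod 7 = 4
  5^9 mod 7 = (4 * 5) mod 7 = 6
Result: A = 6.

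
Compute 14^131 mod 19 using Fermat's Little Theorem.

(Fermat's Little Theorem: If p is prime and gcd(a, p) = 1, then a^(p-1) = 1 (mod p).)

Step 1: Since 19 is prime, by Fermat's Little Theorem: 14^18 = 1 (mod 19).
Step 2: Reduce exponent: 131 mod 18 = 5.
Step 3: So 14^131 = 14^5 (mod 19).
Step 4: 14^5 mod 19 = 10.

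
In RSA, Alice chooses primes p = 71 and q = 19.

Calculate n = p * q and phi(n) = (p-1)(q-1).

Step 1: n = p * q = 71 * 19 = 1349.
Step 2: phi(n) = (p-1)(q-1) = 70 * 18 = 1260.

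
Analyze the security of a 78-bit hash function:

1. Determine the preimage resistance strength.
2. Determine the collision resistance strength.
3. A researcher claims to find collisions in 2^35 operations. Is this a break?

Step 1: Preimage resistance requires brute-force of 2^78 operations.
Step 2: Collision resistance (birthday bound) = 2^(78/2) = 2^39.
Step 3: The claimed attack costs 2^35 operations.
Step 4: Since 2^35 < 2^39, the claimed attack beats the generic birthday bound, so collision resistance is broken.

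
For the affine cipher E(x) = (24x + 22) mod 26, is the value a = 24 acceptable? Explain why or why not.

Step 1: Compute gcd(24, 26).
Step 2: gcd(24, 26) = 2.
Since gcd = 2 != 1, 24 shares a common factor with 26, so it cannot be used.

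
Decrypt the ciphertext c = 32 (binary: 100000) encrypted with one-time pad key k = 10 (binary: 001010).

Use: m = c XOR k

Step 1: XOR ciphertext with key:
  Ciphertext: 100000
  Key:        001010
  XOR:        101010
Step 2: Plaintext = 101010 = 42 in decimal.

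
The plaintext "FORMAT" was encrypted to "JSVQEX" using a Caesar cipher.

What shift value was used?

Step 1: Compare first letters: F (position 5) -> J (position 9).
Step 2: Shift = (9 - 5) mod 26 = 4.
The shift value is 4.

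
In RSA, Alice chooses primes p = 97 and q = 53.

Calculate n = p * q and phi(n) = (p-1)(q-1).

Step 1: n = p * q = 97 * 53 = 5141.
Step 2: phi(n) = (p-1)(q-1) = 96 * 52 = 4992.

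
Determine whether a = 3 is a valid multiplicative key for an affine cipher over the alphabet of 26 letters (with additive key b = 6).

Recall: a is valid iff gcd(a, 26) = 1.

Step 1: Compute gcd(3, 26).
Step 2: gcd(3, 26) = 1.
Since gcd = 1, 3 is coprime with 26, so it is a valid key.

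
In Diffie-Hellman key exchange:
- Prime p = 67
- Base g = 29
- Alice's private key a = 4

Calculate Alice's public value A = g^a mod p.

Step 1: A = g^a mod p = 29^4 mod 67.
  29^1 mod 67 = 29
  29^2 mod 67 = (29 * 29) mod 67 = 37
  29^3 mod 67 = (37 * 29) mod 67 = 1
  29^4 mod 67 = (1 * 29) mod 67 = 29
Result: A = 29.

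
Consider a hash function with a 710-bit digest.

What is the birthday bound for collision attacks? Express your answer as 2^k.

Step 1: The birthday paradox gives collision probability ~50% after sqrt(2^n) = 2^(n/2) hashes.
Step 2: For 710-bit output: 2^(710/2) = 2^355.
Step 3: Approximately 2^355 hash computations needed.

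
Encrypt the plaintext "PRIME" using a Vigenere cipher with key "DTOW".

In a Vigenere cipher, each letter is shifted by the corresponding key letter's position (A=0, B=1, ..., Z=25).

Step 1: Repeat key to match plaintext length:
  Plaintext: PRIME
  Key:       DTOWD
Step 2: Encrypt each letter:
  P(15) + D(3) = (15+3) mod 26 = 18 = S
  R(17) + T(19) = (17+19) mod 26 = 10 = K
  I(8) + O(14) = (8+14) mod 26 = 22 = W
  M(12) + W(22) = (12+22) mod 26 = 8 = I
  E(4) + D(3) = (4+3) mod 26 = 7 = H
Ciphertext: SKWIH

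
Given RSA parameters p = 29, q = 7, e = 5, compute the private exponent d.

Step 1: n = 29 * 7 = 203.
Step 2: phi(n) = 28 * 6 = 168.
Step 3: Find d such that 5 * d = 1 (mod 168).
Step 4: d = 5^(-1) mod 168 = 101.
Verification: 5 * 101 = 505 = 3 * 168 + 1.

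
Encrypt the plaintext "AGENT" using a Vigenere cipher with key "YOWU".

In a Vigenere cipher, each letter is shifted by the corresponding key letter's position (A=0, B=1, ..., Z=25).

Step 1: Repeat key to match plaintext length:
  Plaintext: AGENT
  Key:       YOWUY
Step 2: Encrypt each letter:
  A(0) + Y(24) = (0+24) mod 26 = 24 = Y
  G(6) + O(14) = (6+14) mod 26 = 20 = U
  E(4) + W(22) = (4+22) mod 26 = 0 = A
  N(13) + U(20) = (13+20) mod 26 = 7 = H
  T(19) + Y(24) = (19+24) mod 26 = 17 = R
Ciphertext: YUAHR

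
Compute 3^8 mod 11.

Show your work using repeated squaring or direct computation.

Step 1: Compute 3^8 mod 11 step by step, reducing modulo 11 at each step.
  3^1 mod 11 = 3
  3^2 mod 11 = (3 * 3) mod 11 = 9
  3^3 mod 11 = (9 * 3) mod 11 = 5
  3^4 mod 11 = (5 * 3) mod 11 = 4
  3^5 mod 11 = (4 * 3) mod 11 = 1
  3^6 mod 11 = (1 * 3) mod 11 = 3
  3^7 mod 11 = (3 * 3) mod 11 = 9
  3^8 mod 11 = (9 * 3) mod 11 = 5
Step 2: Result = 5.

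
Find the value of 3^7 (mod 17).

Step 1: Compute 3^7 mod 17 step by step, reducing modulo 17 at each step.
  3^1 mod 17 = 3
  3^2 mod 17 = (3 * 3) mod 17 = 9
  3^3 mod 17 = (9 * 3) mod 17 = 10
  3^4 mod 17 = (10 * 3) mod 17 = 13
  3^5 mod 17 = (13 * 3) mod 17 = 5
  3^6 mod 17 = (5 * 3) mod 17 = 15
  3^7 mod 17 = (15 * 3) mod 17 = 11
Step 2: Result = 11.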